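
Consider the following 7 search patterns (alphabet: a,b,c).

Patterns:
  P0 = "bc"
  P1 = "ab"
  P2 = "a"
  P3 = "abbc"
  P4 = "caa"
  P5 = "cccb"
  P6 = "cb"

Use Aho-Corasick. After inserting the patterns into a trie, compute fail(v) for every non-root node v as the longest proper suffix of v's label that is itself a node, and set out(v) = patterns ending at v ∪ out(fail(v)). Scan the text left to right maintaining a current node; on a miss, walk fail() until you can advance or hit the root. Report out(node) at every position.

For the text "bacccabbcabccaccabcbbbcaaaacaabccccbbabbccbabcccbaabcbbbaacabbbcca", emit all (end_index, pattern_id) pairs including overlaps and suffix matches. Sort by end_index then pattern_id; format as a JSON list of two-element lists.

Build:
Trie nodes:
  0='ε' goto a→3 b→1 c→7
  1='b' goto c→2
  2='bc' goto ·  [P0 ends]
  3='a' goto b→4  [P2 ends]
  4='ab' goto b→5  [P1 ends]
  5='abb' goto c→6
  6='abbc' goto ·  [P3 ends]
  7='c' goto a→8 b→13 c→10
  8='ca' goto a→9
  9='caa' goto ·  [P4 ends]
  10='cc' goto c→11
  11='ccc' goto b→12
  12='cccb' goto ·  [P5 ends]
  13='cb' goto ·  [P6 ends]

BFS fail/out derivation:
  n1('b'): parent n0 fail=0; on 'b' 0 → fail=0;  out ∅∪∅=∅
  n3('a'): parent n0 fail=0; on 'a' 0 → fail=0;  out {2}∪∅={2}
  n7('c'): parent n0 fail=0; on 'c' 0 → fail=0;  out ∅∪∅=∅
  n2('bc'): parent n1 fail=0; on 'c' 0 → fail=7;  out {0}∪∅={0}
  n4('ab'): parent n3 fail=0; on 'b' 0 → fail=1;  out {1}∪∅={1}
  n8('ca'): parent n7 fail=0; on 'a' 0 → fail=3;  out ∅∪{2}={2}
  n10('cc'): parent n7 fail=0; on 'c' 0 → fail=7;  out ∅∪∅=∅
  n13('cb'): parent n7 fail=0; on 'b' 0 → fail=1;  out {6}∪∅={6}
  n5('abb'): parent n4 fail=1; on 'b' 1→0 → fail=1;  out ∅∪∅=∅
  n9('caa'): parent n8 fail=3; on 'a' 3→0 → fail=3;  out {4}∪{2}={2,4}
  n11('ccc'): parent n10 fail=7; on 'c' 7 → fail=10;  out ∅∪∅=∅
  n6('abbc'): parent n5 fail=1; on 'c' 1 → fail=2;  out {3}∪{0}={0,3}
  n12('cccb'): parent n11 fail=10; on 'b' 10→7 → fail=13;  out {5}∪{6}={5,6}

Run:
pos 0 'b': at 1
pos 1 'a': at 3 (via fail)  → match P2@[1:1]
pos 2 'c': at 7 (via fail)
pos 3 'c': at 10
pos 4 'c': at 11
pos 5 'a': at 8 (via fail)  → match P2@[5:5]
pos 6 'b': at 4 (via fail)  → match P1@[5:6]
pos 7 'b': at 5
pos 8 'c': at 6  → match P0@[7:8],P3@[5:8]
pos 9 'a': at 8 (via fail)  → match P2@[9:9]
pos 10 'b': at 4 (via fail)  → match P1@[9:10]
pos 11 'c': at 2 (via fail)  → match P0@[10:11]
pos 12 'c': at 10 (via fail)
pos 13 'a': at 8 (via fail)  → match P2@[13:13]
pos 14 'c': at 7 (via fail)
pos 15 'c': at 10
pos 16 'a': at 8 (via fail)  → match P2@[16:16]
pos 17 'b': at 4 (via fail)  → match P1@[16:17]
pos 18 'c': at 2 (via fail)  → match P0@[17:18]
pos 19 'b': at 13 (via fail)  → match P6@[18:19]
pos 20 'b': at 1 (via fail)
pos 21 'b': at 1 (via fail)
pos 22 'c': at 2  → match P0@[21:22]
pos 23 'a': at 8 (via fail)  → match P2@[23:23]
pos 24 'a': at 9  → match P2@[24:24],P4@[22:24]
pos 25 'a': at 3 (via fail)  → match P2@[25:25]
pos 26 'a': at 3 (via fail)  → match P2@[26:26]
pos 27 'c': at 7 (via fail)
pos 28 'a': at 8  → match P2@[28:28]
pos 29 'a': at 9  → match P2@[29:29],P4@[27:29]
pos 30 'b': at 4 (via fail)  → match P1@[29:30]
pos 31 'c': at 2 (via fail)  → match P0@[30:31]
pos 32 'c': at 10 (via fail)
pos 33 'c': at 11
pos 34 'c': at 11 (via fail)
pos 35 'b': at 12  → match P5@[32:35],P6@[34:35]
pos 36 'b': at 1 (via fail)
pos 37 'a': at 3 (via fail)  → match P2@[37:37]
pos 38 'b': at 4  → match P1@[37:38]
pos 39 'b': at 5
pos 40 'c': at 6  → match P0@[39:40],P3@[37:40]
pos 41 'c': at 10 (via fail)
pos 42 'b': at 13 (via fail)  → match P6@[41:42]
pos 43 'a': at 3 (via fail)  → match P2@[43:43]
pos 44 'b': at 4  → match P1@[43:44]
pos 45 'c': at 2 (via fail)  → match P0@[44:45]
pos 46 'c': at 10 (via fail)
pos 47 'c': at 11
pos 48 'b': at 12  → match P5@[45:48],P6@[47:48]
pos 49 'a': at 3 (via fail)  → match P2@[49:49]
pos 50 'a': at 3 (via fail)  → match P2@[50:50]
pos 51 'b': at 4  → match P1@[50:51]
pos 52 'c': at 2 (via fail)  → match P0@[51:52]
pos 53 'b': at 13 (via fail)  → match P6@[52:53]
pos 54 'b': at 1 (via fail)
pos 55 'b': at 1 (via fail)
pos 56 'a': at 3 (via fail)  → match P2@[56:56]
pos 57 'a': at 3 (via fail)  → match P2@[57:57]
pos 58 'c': at 7 (via fail)
pos 59 'a': at 8  → match P2@[59:59]
pos 60 'b': at 4 (via fail)  → match P1@[59:60]
pos 61 'b': at 5
pos 62 'b': at 1 (via fail)
pos 63 'c': at 2  → match P0@[62:63]
pos 64 'c': at 10 (via fail)
pos 65 'a': at 8 (via fail)  → match P2@[65:65]

All matches (sorted): [[1,2],[5,2],[6,1],[8,0],[8,3],[9,2],[10,1],[11,0],[13,2],[16,2],[17,1],[18,0],[19,6],[22,0],[23,2],[24,2],[24,4],[25,2],[26,2],[28,2],[29,2],[29,4],[30,1],[31,0],[35,5],[35,6],[37,2],[38,1],[40,0],[40,3],[42,6],[43,2],[44,1],[45,0],[48,5],[48,6],[49,2],[50,2],[51,1],[52,0],[53,6],[56,2],[57,2],[59,2],[60,1],[63,0],[65,2]]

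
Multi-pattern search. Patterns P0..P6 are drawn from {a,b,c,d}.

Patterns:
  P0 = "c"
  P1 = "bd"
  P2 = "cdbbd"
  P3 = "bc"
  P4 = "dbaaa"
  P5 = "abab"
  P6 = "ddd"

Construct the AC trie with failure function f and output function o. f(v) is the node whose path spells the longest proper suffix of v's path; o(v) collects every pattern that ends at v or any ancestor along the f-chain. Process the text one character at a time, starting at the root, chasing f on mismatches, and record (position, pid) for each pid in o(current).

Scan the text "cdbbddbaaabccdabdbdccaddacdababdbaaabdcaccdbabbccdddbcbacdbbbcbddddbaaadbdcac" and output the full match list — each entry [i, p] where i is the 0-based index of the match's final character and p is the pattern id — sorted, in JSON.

Build automaton:
Trie nodes:
  n0 'ε': a→14 b→2 c→1 d→9
  n1 'c': d→4  ←P0
  n2 'b': c→8 d→3
  n3 'bd': ·  ←P1
  n4 'cd': b→5
  n5 'cdb': b→6
  n6 'cdbb': d→7
  n7 'cdbbd': ·  ←P2
  n8 'bc': ·  ←P3
  n9 'd': b→10 d→18
  n10 'db': a→11
  n11 'dba': a→12
  n12 'dbaa': a→13
  n13 'dbaaa': ·  ←P4
  n14 'a': b→15
  n15 'ab': a→16
  n16 'aba': b→17
  n17 'abab': ·  ←P5
  n18 'dd': d→19
  n19 'ddd': ·  ←P6

BFS fail/out derivation:
  fail(1) 'c': from fail(0)=0 chase 'c': 0 ⇒ 0;  out={0}∪out(0)={0}
  fail(2) 'b': from fail(0)=0 chase 'b': 0 ⇒ 0;  out=∅∪out(0)=∅
  fail(9) 'd': from fail(0)=0 chase 'd': 0 ⇒ 0;  out=∅∪out(0)=∅
  fail(14) 'a': from fail(0)=0 chase 'a': 0 ⇒ 0;  out=∅∪out(0)=∅
  fail(3) 'bd': from fail(2)=0 chase 'd': 0 ⇒ 9;  out={1}∪out(9)={1}
  fail(4) 'cd': from fail(1)=0 chase 'd': 0 ⇒ 9;  out=∅∪out(9)=∅
  fail(8) 'bc': from fail(2)=0 chase 'c': 0 ⇒ 1;  out={3}∪out(1)={0,3}
  fail(10) 'db': from fail(9)=0 chase 'b': 0 ⇒ 2;  out=∅∪out(2)=∅
  fail(15) 'ab': from fail(14)=0 chase 'b': 0 ⇒ 2;  out=∅∪out(2)=∅
  fail(18) 'dd': from fail(9)=0 chase 'd': 0 ⇒ 9;  out=∅∪out(9)=∅
  fail(5) 'cdb': from fail(4)=9 chase 'b': 9 ⇒ 10;  out=∅∪out(10)=∅
  fail(11) 'dba': from fail(10)=2 chase 'a': 2→0 ⇒ 14;  out=∅∪out(14)=∅
  fail(16) 'aba': from fail(15)=2 chase 'a': 2→0 ⇒ 14;  out=∅∪out(14)=∅
  fail(19) 'ddd': from fail(18)=9 chase 'd': 9 ⇒ 18;  out={6}∪out(18)={6}
  fail(6) 'cdbb': from fail(5)=10 chase 'b': 10→2→0 ⇒ 2;  out=∅∪out(2)=∅
  fail(12) 'dbaa': from fail(11)=14 chase 'a': 14→0 ⇒ 14;  out=∅∪out(14)=∅
  fail(17) 'abab': from fail(16)=14 chase 'b': 14 ⇒ 15;  out={5}∪out(15)={5}
  fail(7) 'cdbbd': from fail(6)=2 chase 'd': 2 ⇒ 3;  out={2}∪out(3)={1,2}
  fail(13) 'dbaaa': from fail(12)=14 chase 'a': 14→0 ⇒ 14;  out={4}∪out(14)={4}

Run:
[0] read 'c'  n0⇒n1  → match P0@[0:0]
[1] read 'd'  n1⇒n4
[2] read 'b'  n4⇒n5
[3] read 'b'  n5⇒n6
[4] read 'd'  n6⇒n7  → match P1@[3:4],P2@[0:4]
[5] read 'd'  n7⇒n18 (fail-walked)
[6] read 'b'  n18⇒n10 (fail-walked)
[7] read 'a'  n10⇒n11
[8] read 'a'  n11⇒n12
[9] read 'a'  n12⇒n13  → match P4@[5:9]
[10] read 'b'  n13⇒n15 (fail-walked)
[11] read 'c'  n15⇒n8 (fail-walked)  → match P0@[11:11],P3@[10:11]
[12] read 'c'  n8⇒n1 (fail-walked)  → match P0@[12:12]
[13] read 'd'  n1⇒n4
[14] read 'a'  n4⇒n14 (fail-walked)
[15] read 'b'  n14⇒n15
[16] read 'd'  n15⇒n3 (fail-walked)  → match P1@[15:16]
[17] read 'b'  n3⇒n10 (fail-walked)
[18] read 'd'  n10⇒n3 (fail-walked)  → match P1@[17:18]
[19] read 'c'  n3⇒n1 (fail-walked)  → match P0@[19:19]
[20] read 'c'  n1⇒n1 (fail-walked)  → match P0@[20:20]
[21] read 'a'  n1⇒n14 (fail-walked)
[22] read 'd'  n14⇒n9 (fail-walked)
[23] read 'd'  n9⇒n18
[24] read 'a'  n18⇒n14 (fail-walked)
[25] read 'c'  n14⇒n1 (fail-walked)  → match P0@[25:25]
[26] read 'd'  n1⇒n4
[27] read 'a'  n4⇒n14 (fail-walked)
[28] read 'b'  n14⇒n15
[29] read 'a'  n15⇒n16
[30] read 'b'  n16⇒n17  → match P5@[27:30]
[31] read 'd'  n17⇒n3 (fail-walked)  → match P1@[30:31]
[32] read 'b'  n3⇒n10 (fail-walked)
[33] read 'a'  n10⇒n11
[34] read 'a'  n11⇒n12
[35] read 'a'  n12⇒n13  → match P4@[31:35]
[36] read 'b'  n13⇒n15 (fail-walked)
[37] read 'd'  n15⇒n3 (fail-walked)  → match P1@[36:37]
[38] read 'c'  n3⇒n1 (fail-walked)  → match P0@[38:38]
[39] read 'a'  n1⇒n14 (fail-walked)
[40] read 'c'  n14⇒n1 (fail-walked)  → match P0@[40:40]
[41] read 'c'  n1⇒n1 (fail-walked)  → match P0@[41:41]
[42] read 'd'  n1⇒n4
[43] read 'b'  n4⇒n5
[44] read 'a'  n5⇒n11 (fail-walked)
[45] read 'b'  n11⇒n15 (fail-walked)
[46] read 'b'  n15⇒n2 (fail-walked)
[47] read 'c'  n2⇒n8  → match P0@[47:47],P3@[46:47]
[48] read 'c'  n8⇒n1 (fail-walked)  → match P0@[48:48]
[49] read 'd'  n1⇒n4
[50] read 'd'  n4⇒n18 (fail-walked)
[51] read 'd'  n18⇒n19  → match P6@[49:51]
[52] read 'b'  n19⇒n10 (fail-walked)
[53] read 'c'  n10⇒n8 (fail-walked)  → match P0@[53:53],P3@[52:53]
[54] read 'b'  n8⇒n2 (fail-walked)
[55] read 'a'  n2⇒n14 (fail-walked)
[56] read 'c'  n14⇒n1 (fail-walked)  → match P0@[56:56]
[57] read 'd'  n1⇒n4
[58] read 'b'  n4⇒n5
[59] read 'b'  n5⇒n6
[60] read 'b'  n6⇒n2 (fail-walked)
[61] read 'c'  n2⇒n8  → match P0@[61:61],P3@[60:61]
[62] read 'b'  n8⇒n2 (fail-walked)
[63] read 'd'  n2⇒n3  → match P1@[62:63]
[64] read 'd'  n3⇒n18 (fail-walked)
[65] read 'd'  n18⇒n19  → match P6@[63:65]
[66] read 'd'  n19⇒n19 (fail-walked)  → match P6@[64:66]
[67] read 'b'  n19⇒n10 (fail-walked)
[68] read 'a'  n10⇒n11
[69] read 'a'  n11⇒n12
[70] read 'a'  n12⇒n13  → match P4@[66:70]
[71] read 'd'  n13⇒n9 (fail-walked)
[72] read 'b'  n9⇒n10
[73] read 'd'  n10⇒n3 (fail-walked)  → match P1@[72:73]
[74] read 'c'  n3⇒n1 (fail-walked)  → match P0@[74:74]
[75] read 'a'  n1⇒n14 (fail-walked)
[76] read 'c'  n14⇒n1 (fail-walked)  → match P0@[76:76]

All matches (sorted): [[0,0],[4,1],[4,2],[9,4],[11,0],[11,3],[12,0],[16,1],[18,1],[19,0],[20,0],[25,0],[30,5],[31,1],[35,4],[37,1],[38,0],[40,0],[41,0],[47,0],[47,3],[48,0],[51,6],[53,0],[53,3],[56,0],[61,0],[61,3],[63,1],[65,6],[66,6],[70,4],[73,1],[74,0],[76,0]]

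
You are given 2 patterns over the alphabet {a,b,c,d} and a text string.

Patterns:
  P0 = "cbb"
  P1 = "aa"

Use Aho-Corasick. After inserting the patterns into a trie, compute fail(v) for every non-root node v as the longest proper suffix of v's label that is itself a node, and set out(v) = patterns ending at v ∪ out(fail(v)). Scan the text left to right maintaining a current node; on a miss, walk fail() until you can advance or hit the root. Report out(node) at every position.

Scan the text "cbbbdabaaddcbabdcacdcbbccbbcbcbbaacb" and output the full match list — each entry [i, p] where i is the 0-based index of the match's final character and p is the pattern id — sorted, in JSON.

Build:
Trie (insert patterns):
  0='ε' goto a→4 c→1
  1='c' goto b→2
  2='cb' goto b→3
  3='cbb' goto ·  ←P0
  4='a' goto a→5
  5='aa' goto ·  ←P1

Failure links (BFS by depth):
  fail(1) 'c': from fail(0)=0 chase 'c': 0 ⇒ 0;  out=∅∪out(0)=∅
  fail(4) 'a': from fail(0)=0 chase 'a': 0 ⇒ 0;  out=∅∪out(0)=∅
  fail(2) 'cb': from fail(1)=0 chase 'b': 0 ⇒ 0;  out=∅∪out(0)=∅
  fail(5) 'aa': from fail(4)=0 chase 'a': 0 ⇒ 4;  out={1}∪out(4)={1}
  fail(3) 'cbb': from fail(2)=0 chase 'b': 0 ⇒ 0;  out={0}∪out(0)={0}

Text stream:
[0] read 'c'  n0⇒n1
[1] read 'b'  n1⇒n2
[2] read 'b'  n2⇒n3  ** P0@[0:2]
[3] read 'b'  n3⇒n0 (fail-walked)
[4] read 'd'  n0⇒n0
[5] read 'a'  n0⇒n4
[6] read 'b'  n4⇒n0 (fail-walked)
[7] read 'a'  n0⇒n4
[8] read 'a'  n4⇒n5  ** P1@[7:8]
[9] read 'd'  n5⇒n0 (fail-walked)
[10] read 'd'  n0⇒n0
[11] read 'c'  n0⇒n1
[12] read 'b'  n1⇒n2
[13] read 'a'  n2⇒n4 (fail-walked)
[14] read 'b'  n4⇒n0 (fail-walked)
[15] read 'd'  n0⇒n0
[16] read 'c'  n0⇒n1
[17] read 'a'  n1⇒n4 (fail-walked)
[18] read 'c'  n4⇒n1 (fail-walked)
[19] read 'd'  n1⇒n0 (fail-walked)
[20] read 'c'  n0⇒n1
[21] read 'b'  n1⇒n2
[22] read 'b'  n2⇒n3  ** P0@[20:22]
[23] read 'c'  n3⇒n1 (fail-walked)
[24] read 'c'  n1⇒n1 (fail-walked)
[25] read 'b'  n1⇒n2
[26] read 'b'  n2⇒n3  ** P0@[24:26]
[27] read 'c'  n3⇒n1 (fail-walked)
[28] read 'b'  n1⇒n2
[29] read 'c'  n2⇒n1 (fail-walked)
[30] read 'b'  n1⇒n2
[31] read 'b'  n2⇒n3  ** P0@[29:31]
[32] read 'a'  n3⇒n4 (fail-walked)
[33] read 'a'  n4⇒n5  ** P1@[32:33]
[34] read 'c'  n5⇒n1 (fail-walked)
[35] read 'b'  n1⇒n2

All matches (sorted): [[2,0],[8,1],[22,0],[26,0],[31,0],[33,1]]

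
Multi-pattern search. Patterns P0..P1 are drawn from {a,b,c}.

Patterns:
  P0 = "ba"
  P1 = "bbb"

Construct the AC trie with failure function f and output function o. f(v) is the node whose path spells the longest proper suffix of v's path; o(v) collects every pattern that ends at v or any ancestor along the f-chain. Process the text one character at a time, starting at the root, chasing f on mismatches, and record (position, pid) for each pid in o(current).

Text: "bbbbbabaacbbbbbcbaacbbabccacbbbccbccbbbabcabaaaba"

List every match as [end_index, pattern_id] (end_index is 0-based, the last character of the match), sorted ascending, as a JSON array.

Build:
Trie nodes:
  0='ε' goto b→1
  1='b' goto a→2 b→3
  2='ba' goto ·  ←P0
  3='bb' goto b→4
  4='bbb' goto ·  ←P1

BFS fail/out derivation:
  n1('b'): parent n0 fail=0; on 'b' 0 → fail=0;  out ∅∪∅=∅
  n2('ba'): parent n1 fail=0; on 'a' 0 → fail=0;  out {0}∪∅={0}
  n3('bb'): parent n1 fail=0; on 'b' 0 → fail=1;  out ∅∪∅=∅
  n4('bbb'): parent n3 fail=1; on 'b' 1 → fail=3;  out {1}∪∅={1}

Run:
i=0 'b': node 0→1
i=1 'b': node 1→3
i=2 'b': node 3→4  emit P1@[0:2]
i=3 'b': node 4→4 (via fail)  emit P1@[1:3]
i=4 'b': node 4→4 (via fail)  emit P1@[2:4]
i=5 'a': node 4→2 (via fail)  emit P0@[4:5]
i=6 'b': node 2→1 (via fail)
i=7 'a': node 1→2  emit P0@[6:7]
i=8 'a': node 2→0 (via fail)
i=9 'c': node 0→0
i=10 'b': node 0→1
i=11 'b': node 1→3
i=12 'b': node 3→4  emit P1@[10:12]
i=13 'b': node 4→4 (via fail)  emit P1@[11:13]
i=14 'b': node 4→4 (via fail)  emit P1@[12:14]
i=15 'c': node 4→0 (via fail)
i=16 'b': node 0→1
i=17 'a': node 1→2  emit P0@[16:17]
i=18 'a': node 2→0 (via fail)
i=19 'c': node 0→0
i=20 'b': node 0→1
i=21 'b': node 1→3
i=22 'a': node 3→2 (via fail)  emit P0@[21:22]
i=23 'b': node 2→1 (via fail)
i=24 'c': node 1→0 (via fail)
i=25 'c': node 0→0
i=26 'a': node 0→0
i=27 'c': node 0→0
i=28 'b': node 0→1
i=29 'b': node 1→3
i=30 'b': node 3→4  emit P1@[28:30]
i=31 'c': node 4→0 (via fail)
i=32 'c': node 0→0
i=33 'b': node 0→1
i=34 'c': node 1→0 (via fail)
i=35 'c': node 0→0
i=36 'b': node 0→1
i=37 'b': node 1→3
i=38 'b': node 3→4  emit P1@[36:38]
i=39 'a': node 4→2 (via fail)  emit P0@[38:39]
i=40 'b': node 2→1 (via fail)
i=41 'c': node 1→0 (via fail)
i=42 'a': node 0→0
i=43 'b': node 0→1
i=44 'a': node 1→2  emit P0@[43:44]
i=45 'a': node 2→0 (via fail)
i=46 'a': node 0→0
i=47 'b': node 0→1
i=48 'a': node 1→2  emit P0@[47:48]

Result: [[2,1],[3,1],[4,1],[5,0],[7,0],[12,1],[13,1],[14,1],[17,0],[22,0],[30,1],[38,1],[39,0],[44,0],[48,0]]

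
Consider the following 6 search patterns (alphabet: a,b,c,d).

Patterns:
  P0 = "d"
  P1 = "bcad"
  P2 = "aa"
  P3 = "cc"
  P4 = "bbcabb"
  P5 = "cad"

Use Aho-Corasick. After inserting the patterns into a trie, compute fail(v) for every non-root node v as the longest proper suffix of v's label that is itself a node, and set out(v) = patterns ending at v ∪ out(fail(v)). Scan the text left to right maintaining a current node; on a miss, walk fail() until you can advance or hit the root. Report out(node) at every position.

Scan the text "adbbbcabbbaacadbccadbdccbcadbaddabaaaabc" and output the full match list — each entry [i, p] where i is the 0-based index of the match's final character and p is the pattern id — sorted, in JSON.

Construct AC machine:
Trie (insert patterns):
  0='ε' goto a→6 b→2 c→8 d→1
  1='d' goto ·  ←P0
  2='b' goto b→10 c→3
  3='bc' goto a→4
  4='bca' goto d→5
  5='bcad' goto ·  ←P1
  6='a' goto a→7
  7='aa' goto ·  ←P2
  8='c' goto a→15 c→9
  9='cc' goto ·  ←P3
  10='bb' goto c→11
  11='bbc' goto a→12
  12='bbca' goto b→13
  13='bbcab' goto b→14
  14='bbcabb' goto ·  ←P4
  15='ca' goto d→16
  16='cad' goto ·  ←P5

Failure links (BFS by depth):
  fail(1) 'd': from fail(0)=0 chase 'd': 0 ⇒ 0;  out={0}∪out(0)={0}
  fail(2) 'b': from fail(0)=0 chase 'b': 0 ⇒ 0;  out=∅∪out(0)=∅
  fail(6) 'a': from fail(0)=0 chase 'a': 0 ⇒ 0;  out=∅∪out(0)=∅
  fail(8) 'c': from fail(0)=0 chase 'c': 0 ⇒ 0;  out=∅∪out(0)=∅
  fail(3) 'bc': from fail(2)=0 chase 'c': 0 ⇒ 8;  out=∅∪out(8)=∅
  fail(7) 'aa': from fail(6)=0 chase 'a': 0 ⇒ 6;  out={2}∪out(6)={2}
  fail(9) 'cc': from fail(8)=0 chase 'c': 0 ⇒ 8;  out={3}∪out(8)={3}
  fail(10) 'bb': from fail(2)=0 chase 'b': 0 ⇒ 2;  out=∅∪out(2)=∅
  fail(15) 'ca': from fail(8)=0 chase 'a': 0 ⇒ 6;  out=∅∪out(6)=∅
  fail(4) 'bca': from fail(3)=8 chase 'a': 8 ⇒ 15;  out=∅∪out(15)=∅
  fail(11) 'bbc': from fail(10)=2 chase 'c': 2 ⇒ 3;  out=∅∪out(3)=∅
  fail(16) 'cad': from fail(15)=6 chase 'd': 6→0 ⇒ 1;  out={5}∪out(1)={0,5}
  fail(5) 'bcad': from fail(4)=15 chase 'd': 15 ⇒ 16;  out={1}∪out(16)={0,1,5}
  fail(12) 'bbca': from fail(11)=3 chase 'a': 3 ⇒ 4;  out=∅∪out(4)=∅
  fail(13) 'bbcab': from fail(12)=4 chase 'b': 4→15→6→0 ⇒ 2;  out=∅∪out(2)=∅
  fail(14) 'bbcabb': from fail(13)=2 chase 'b': 2 ⇒ 10;  out={4}∪out(10)={4}

Run:
i=0 'a': node 0→6
i=1 'd': node 6→1 (fail-walked)  ** P0@[1:1]
i=2 'b': node 1→2 (fail-walked)
i=3 'b': node 2→10
i=4 'b': node 10→10 (fail-walked)
i=5 'c': node 10→11
i=6 'a': node 11→12
i=7 'b': node 12→13
i=8 'b': node 13→14  ** P4@[3:8]
i=9 'b': node 14→10 (fail-walked)
i=10 'a': node 10→6 (fail-walked)
i=11 'a': node 6→7  ** P2@[10:11]
i=12 'c': node 7→8 (fail-walked)
i=13 'a': node 8→15
i=14 'd': node 15→16  ** P0@[14:14],P5@[12:14]
i=15 'b': node 16→2 (fail-walked)
i=16 'c': node 2→3
i=17 'c': node 3→9 (fail-walked)  ** P3@[16:17]
i=18 'a': node 9→15 (fail-walked)
i=19 'd': node 15→16  ** P0@[19:19],P5@[17:19]
i=20 'b': node 16→2 (fail-walked)
i=21 'd': node 2→1 (fail-walked)  ** P0@[21:21]
i=22 'c': node 1→8 (fail-walked)
i=23 'c': node 8→9  ** P3@[22:23]
i=24 'b': node 9→2 (fail-walked)
i=25 'c': node 2→3
i=26 'a': node 3→4
i=27 'd': node 4→5  ** P0@[27:27],P1@[24:27],P5@[25:27]
i=28 'b': node 5→2 (fail-walked)
i=29 'a': node 2→6 (fail-walked)
i=30 'd': node 6→1 (fail-walked)  ** P0@[30:30]
i=31 'd': node 1→1 (fail-walked)  ** P0@[31:31]
i=32 'a': node 1→6 (fail-walked)
i=33 'b': node 6→2 (fail-walked)
i=34 'a': node 2→6 (fail-walked)
i=35 'a': node 6→7  ** P2@[34:35]
i=36 'a': node 7→7 (fail-walked)  ** P2@[35:36]
i=37 'a': node 7→7 (fail-walked)  ** P2@[36:37]
i=38 'b': node 7→2 (fail-walked)
i=39 'c': node 2→3

Result: [[1,0],[8,4],[11,2],[14,0],[14,5],[17,3],[19,0],[19,5],[21,0],[23,3],[27,0],[27,1],[27,5],[30,0],[31,0],[35,2],[36,2],[37,2]]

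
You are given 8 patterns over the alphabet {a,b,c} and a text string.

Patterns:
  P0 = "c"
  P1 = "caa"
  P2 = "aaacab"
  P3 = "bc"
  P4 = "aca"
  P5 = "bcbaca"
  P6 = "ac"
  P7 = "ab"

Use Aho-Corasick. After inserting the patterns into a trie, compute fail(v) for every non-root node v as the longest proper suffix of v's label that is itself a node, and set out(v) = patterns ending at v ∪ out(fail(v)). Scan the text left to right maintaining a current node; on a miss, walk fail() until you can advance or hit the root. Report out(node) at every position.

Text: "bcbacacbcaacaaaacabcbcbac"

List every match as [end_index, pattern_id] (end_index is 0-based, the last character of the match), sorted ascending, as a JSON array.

Build:
Trie nodes:
  n0 'ε': a→4 b→10 c→1
  n1 'c': a→2  [P0 ends]
  n2 'ca': a→3
  n3 'caa': ·  [P1 ends]
  n4 'a': a→5 b→18 c→12
  n5 'aa': a→6
  n6 'aaa': c→7
  n7 'aaac': a→8
  n8 'aaaca': b→9
  n9 'aaacab': ·  [P2 ends]
  n10 'b': c→11
  n11 'bc': b→14  [P3 ends]
  n12 'ac': a→13  [P6 ends]
  n13 'aca': ·  [P4 ends]
  n14 'bcb': a→15
  n15 'bcba': c→16
  n16 'bcbac': a→17
  n17 'bcbaca': ·  [P5 ends]
  n18 'ab': ·  [P7 ends]

BFS fail/out derivation:
  fail(1) 'c': from fail(0)=0 chase 'c': 0 ⇒ 0;  out={0}∪out(0)={0}
  fail(4) 'a': from fail(0)=0 chase 'a': 0 ⇒ 0;  out=∅∪out(0)=∅
  fail(10) 'b': from fail(0)=0 chase 'b': 0 ⇒ 0;  out=∅∪out(0)=∅
  fail(2) 'ca': from fail(1)=0 chase 'a': 0 ⇒ 4;  out=∅∪out(4)=∅
  fail(5) 'aa': from fail(4)=0 chase 'a': 0 ⇒ 4;  out=∅∪out(4)=∅
  fail(11) 'bc': from fail(10)=0 chase 'c': 0 ⇒ 1;  out={3}∪out(1)={0,3}
  fail(12) 'ac': from fail(4)=0 chase 'c': 0 ⇒ 1;  out={6}∪out(1)={0,6}
  fail(18) 'ab': from fail(4)=0 chase 'b': 0 ⇒ 10;  out={7}∪out(10)={7}
  fail(3) 'caa': from fail(2)=4 chase 'a': 4 ⇒ 5;  out={1}∪out(5)={1}
  fail(6) 'aaa': from fail(5)=4 chase 'a': 4 ⇒ 5;  out=∅∪out(5)=∅
  fail(13) 'aca': from fail(12)=1 chase 'a': 1 ⇒ 2;  out={4}∪out(2)={4}
  fail(14) 'bcb': from fail(11)=1 chase 'b': 1→0 ⇒ 10;  out=∅∪out(10)=∅
  fail(7) 'aaac': from fail(6)=5 chase 'c': 5→4 ⇒ 12;  out=∅∪out(12)={0,6}
  fail(15) 'bcba': from fail(14)=10 chase 'a': 10→0 ⇒ 4;  out=∅∪out(4)=∅
  fail(8) 'aaaca': from fail(7)=12 chase 'a': 12 ⇒ 13;  out=∅∪out(13)={4}
  fail(16) 'bcbac': from fail(15)=4 chase 'c': 4 ⇒ 12;  out=∅∪out(12)={0,6}
  fail(9) 'aaacab': from fail(8)=13 chase 'b': 13→2→4 ⇒ 18;  out={2}∪out(18)={2,7}
  fail(17) 'bcbaca': from fail(16)=12 chase 'a': 12 ⇒ 13;  out={5}∪out(13)={4,5}

Text stream:
pos 0 'b': at 10
pos 1 'c': at 11  → match P0@[1:1],P3@[0:1]
pos 2 'b': at 14
pos 3 'a': at 15
pos 4 'c': at 16  → match P0@[4:4],P6@[3:4]
pos 5 'a': at 17  → match P4@[3:5],P5@[0:5]
pos 6 'c': at 12 (fail-walked)  → match P0@[6:6],P6@[5:6]
pos 7 'b': at 10 (fail-walked)
pos 8 'c': at 11  → match P0@[8:8],P3@[7:8]
pos 9 'a': at 2 (fail-walked)
pos 10 'a': at 3  → match P1@[8:10]
pos 11 'c': at 12 (fail-walked)  → match P0@[11:11],P6@[10:11]
pos 12 'a': at 13  → match P4@[10:12]
pos 13 'a': at 3 (fail-walked)  → match P1@[11:13]
pos 14 'a': at 6 (fail-walked)
pos 15 'a': at 6 (fail-walked)
pos 16 'c': at 7  → match P0@[16:16],P6@[15:16]
pos 17 'a': at 8  → match P4@[15:17]
pos 18 'b': at 9  → match P2@[13:18],P7@[17:18]
pos 19 'c': at 11 (fail-walked)  → match P0@[19:19],P3@[18:19]
pos 20 'b': at 14
pos 21 'c': at 11 (fail-walked)  → match P0@[21:21],P3@[20:21]
pos 22 'b': at 14
pos 23 'a': at 15
pos 24 'c': at 16  → match P0@[24:24],P6@[23:24]

All matches (sorted): [[1,0],[1,3],[4,0],[4,6],[5,4],[5,5],[6,0],[6,6],[8,0],[8,3],[10,1],[11,0],[11,6],[12,4],[13,1],[16,0],[16,6],[17,4],[18,2],[18,7],[19,0],[19,3],[21,0],[21,3],[24,0],[24,6]]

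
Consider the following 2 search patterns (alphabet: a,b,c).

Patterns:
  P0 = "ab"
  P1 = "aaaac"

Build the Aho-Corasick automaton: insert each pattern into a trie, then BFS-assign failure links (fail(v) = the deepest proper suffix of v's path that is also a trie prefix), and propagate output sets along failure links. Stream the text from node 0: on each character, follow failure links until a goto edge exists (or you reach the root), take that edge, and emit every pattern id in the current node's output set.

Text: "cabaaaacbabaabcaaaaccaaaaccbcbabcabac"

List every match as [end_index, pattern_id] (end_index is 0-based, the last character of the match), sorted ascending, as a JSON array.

Build:
Trie (insert patterns):
  0='ε' goto a→1
  1='a' goto a→3 b→2
  2='ab' goto ·  [P0 ends]
  3='aa' goto a→4
  4='aaa' goto a→5
  5='aaaa' goto c→6
  6='aaaac' goto ·  [P1 ends]

Failure links (BFS by depth):
  fail(1) 'a': from fail(0)=0 chase 'a': 0 ⇒ 0;  out=∅∪out(0)=∅
  fail(2) 'ab': from fail(1)=0 chase 'b': 0 ⇒ 0;  out={0}∪out(0)={0}
  fail(3) 'aa': from fail(1)=0 chase 'a': 0 ⇒ 1;  out=∅∪out(1)=∅
  fail(4) 'aaa': from fail(3)=1 chase 'a': 1 ⇒ 3;  out=∅∪out(3)=∅
  fail(5) 'aaaa': from fail(4)=3 chase 'a': 3 ⇒ 4;  out=∅∪out(4)=∅
  fail(6) 'aaaac': from fail(5)=4 chase 'c': 4→3→1→0 ⇒ 0;  out={1}∪out(0)={1}

Text stream:
[0] read 'c'  n0⇒n0
[1] read 'a'  n0⇒n1
[2] read 'b'  n1⇒n2  ** P0@[1:2]
[3] read 'a'  n2⇒n1 (fail-walked)
[4] read 'a'  n1⇒n3
[5] read 'a'  n3⇒n4
[6] read 'a'  n4⇒n5
[7] read 'c'  n5⇒n6  ** P1@[3:7]
[8] read 'b'  n6⇒n0 (fail-walked)
[9] read 'a'  n0⇒n1
[10] read 'b'  n1⇒n2  ** P0@[9:10]
[11] read 'a'  n2⇒n1 (fail-walked)
[12] read 'a'  n1⇒n3
[13] read 'b'  n3⇒n2 (fail-walked)  ** P0@[12:13]
[14] read 'c'  n2⇒n0 (fail-walked)
[15] read 'a'  n0⇒n1
[16] read 'a'  n1⇒n3
[17] read 'a'  n3⇒n4
[18] read 'a'  n4⇒n5
[19] read 'c'  n5⇒n6  ** P1@[15:19]
[20] read 'c'  n6⇒n0 (fail-walked)
[21] read 'a'  n0⇒n1
[22] read 'a'  n1⇒n3
[23] read 'a'  n3⇒n4
[24] read 'a'  n4⇒n5
[25] read 'c'  n5⇒n6  ** P1@[21:25]
[26] read 'c'  n6⇒n0 (fail-walked)
[27] read 'b'  n0⇒n0
[28] read 'c'  n0⇒n0
[29] read 'b'  n0⇒n0
[30] read 'a'  n0⇒n1
[31] read 'b'  n1⇒n2  ** P0@[30:31]
[32] read 'c'  n2⇒n0 (fail-walked)
[33] read 'a'  n0⇒n1
[34] read 'b'  n1⇒n2  ** P0@[33:34]
[35] read 'a'  n2⇒n1 (fail-walked)
[36] read 'c'  n1⇒n0 (fail-walked)

Matches: [[2,0],[7,1],[10,0],[13,0],[19,1],[25,1],[31,0],[34,0]]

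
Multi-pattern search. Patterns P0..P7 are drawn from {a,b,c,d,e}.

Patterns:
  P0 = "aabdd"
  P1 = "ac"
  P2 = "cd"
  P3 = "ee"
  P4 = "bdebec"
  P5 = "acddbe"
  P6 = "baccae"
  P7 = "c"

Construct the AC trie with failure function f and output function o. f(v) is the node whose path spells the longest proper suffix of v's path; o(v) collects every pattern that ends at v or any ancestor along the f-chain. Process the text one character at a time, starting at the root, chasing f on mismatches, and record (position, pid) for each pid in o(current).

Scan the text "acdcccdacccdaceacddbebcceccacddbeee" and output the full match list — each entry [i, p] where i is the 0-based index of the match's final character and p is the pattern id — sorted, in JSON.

Build:
Trie (insert patterns):
  0='ε' goto a→1 b→11 c→7 e→9
  1='a' goto a→2 c→6
  2='aa' goto b→3
  3='aab' goto d→4
  4='aabd' goto d→5
  5='aabdd' goto ·  [P0 ends]
  6='ac' goto d→17  [P1 ends]
  7='c' goto d→8  [P7 ends]
  8='cd' goto ·  [P2 ends]
  9='e' goto e→10
  10='ee' goto ·  [P3 ends]
  11='b' goto a→21 d→12
  12='bd' goto e→13
  13='bde' goto b→14
  14='bdeb' goto e→15
  15='bdebe' goto c→16
  16='bdebec' goto ·  [P4 ends]
  17='acd' goto d→18
  18='acdd' goto b→19
  19='acddb' goto e→20
  20='acddbe' goto ·  [P5 ends]
  21='ba' goto c→22
  22='bac' goto c→23
  23='bacc' goto a→24
  24='bacca' goto e→25
  25='baccae' goto ·  [P6 ends]

Failure links (BFS by depth):
  fail(1) 'a': from fail(0)=0 chase 'a': 0 ⇒ 0;  out=∅∪out(0)=∅
  fail(7) 'c': from fail(0)=0 chase 'c': 0 ⇒ 0;  out={7}∪out(0)={7}
  fail(9) 'e': from fail(0)=0 chase 'e': 0 ⇒ 0;  out=∅∪out(0)=∅
  fail(11) 'b': from fail(0)=0 chase 'b': 0 ⇒ 0;  out=∅∪out(0)=∅
  fail(2) 'aa': from fail(1)=0 chase 'a': 0 ⇒ 1;  out=∅∪out(1)=∅
  fail(6) 'ac': from fail(1)=0 chase 'c': 0 ⇒ 7;  out={1}∪out(7)={1,7}
  fail(8) 'cd': from fail(7)=0 chase 'd': 0 ⇒ 0;  out={2}∪out(0)={2}
  fail(10) 'ee': from fail(9)=0 chase 'e': 0 ⇒ 9;  out={3}∪out(9)={3}
  fail(12) 'bd': from fail(11)=0 chase 'd': 0 ⇒ 0;  out=∅∪out(0)=∅
  fail(21) 'ba': from fail(11)=0 chase 'a': 0 ⇒ 1;  out=∅∪out(1)=∅
  fail(3) 'aab': from fail(2)=1 chase 'b': 1→0 ⇒ 11;  out=∅∪out(11)=∅
  fail(13) 'bde': from fail(12)=0 chase 'e': 0 ⇒ 9;  out=∅∪out(9)=∅
  fail(17) 'acd': from fail(6)=7 chase 'd': 7 ⇒ 8;  out=∅∪out(8)={2}
  fail(22) 'bac': from fail(21)=1 chase 'c': 1 ⇒ 6;  out=∅∪out(6)={1,7}
  fail(4) 'aabd': from fail(3)=11 chase 'd': 11 ⇒ 12;  out=∅∪out(12)=∅
  fail(14) 'bdeb': from fail(13)=9 chase 'b': 9→0 ⇒ 11;  out=∅∪out(11)=∅
  fail(18) 'acdd': from fail(17)=8 chase 'd': 8→0 ⇒ 0;  out=∅∪out(0)=∅
  fail(23) 'bacc': from fail(22)=6 chase 'c': 6→7→0 ⇒ 7;  out=∅∪out(7)={7}
  fail(5) 'aabdd': from fail(4)=12 chase 'd': 12→0 ⇒ 0;  out={0}∪out(0)={0}
  fail(15) 'bdebe': from fail(14)=11 chase 'e': 11→0 ⇒ 9;  out=∅∪out(9)=∅
  fail(19) 'acddb': from fail(18)=0 chase 'b': 0 ⇒ 11;  out=∅∪out(11)=∅
  fail(24) 'bacca': from fail(23)=7 chase 'a': 7→0 ⇒ 1;  out=∅∪out(1)=∅
  fail(16) 'bdebec': from fail(15)=9 chase 'c': 9→0 ⇒ 7;  out={4}∪out(7)={4,7}
  fail(20) 'acddbe': from fail(19)=11 chase 'e': 11→0 ⇒ 9;  out={5}∪out(9)={5}
  fail(25) 'baccae': from fail(24)=1 chase 'e': 1→0 ⇒ 9;  out={6}∪out(9)={6}

Text stream:
pos 0 'a': at 1
pos 1 'c': at 6  ** P1@[0:1],P7@[1:1]
pos 2 'd': at 17  ** P2@[1:2]
pos 3 'c': at 7 ·f  ** P7@[3:3]
pos 4 'c': at 7 ·f  ** P7@[4:4]
pos 5 'c': at 7 ·f  ** P7@[5:5]
pos 6 'd': at 8  ** P2@[5:6]
pos 7 'a': at 1 ·f
pos 8 'c': at 6  ** P1@[7:8],P7@[8:8]
pos 9 'c': at 7 ·f  ** P7@[9:9]
pos 10 'c': at 7 ·f  ** P7@[10:10]
pos 11 'd': at 8  ** P2@[10:11]
pos 12 'a': at 1 ·f
pos 13 'c': at 6  ** P1@[12:13],P7@[13:13]
pos 14 'e': at 9 ·f
pos 15 'a': at 1 ·f
pos 16 'c': at 6  ** P1@[15:16],P7@[16:16]
pos 17 'd': at 17  ** P2@[16:17]
pos 18 'd': at 18
pos 19 'b': at 19
pos 20 'e': at 20  ** P5@[15:20]
pos 21 'b': at 11 ·f
pos 22 'c': at 7 ·f  ** P7@[22:22]
pos 23 'c': at 7 ·f  ** P7@[23:23]
pos 24 'e': at 9 ·f
pos 25 'c': at 7 ·f  ** P7@[25:25]
pos 26 'c': at 7 ·f  ** P7@[26:26]
pos 27 'a': at 1 ·f
pos 28 'c': at 6  ** P1@[27:28],P7@[28:28]
pos 29 'd': at 17  ** P2@[28:29]
pos 30 'd': at 18
pos 31 'b': at 19
pos 32 'e': at 20  ** P5@[27:32]
pos 33 'e': at 10 ·f  ** P3@[32:33]
pos 34 'e': at 10 ·f  ** P3@[33:34]

Result: [[1,1],[1,7],[2,2],[3,7],[4,7],[5,7],[6,2],[8,1],[8,7],[9,7],[10,7],[11,2],[13,1],[13,7],[16,1],[16,7],[17,2],[20,5],[22,7],[23,7],[25,7],[26,7],[28,1],[28,7],[29,2],[32,5],[33,3],[34,3]]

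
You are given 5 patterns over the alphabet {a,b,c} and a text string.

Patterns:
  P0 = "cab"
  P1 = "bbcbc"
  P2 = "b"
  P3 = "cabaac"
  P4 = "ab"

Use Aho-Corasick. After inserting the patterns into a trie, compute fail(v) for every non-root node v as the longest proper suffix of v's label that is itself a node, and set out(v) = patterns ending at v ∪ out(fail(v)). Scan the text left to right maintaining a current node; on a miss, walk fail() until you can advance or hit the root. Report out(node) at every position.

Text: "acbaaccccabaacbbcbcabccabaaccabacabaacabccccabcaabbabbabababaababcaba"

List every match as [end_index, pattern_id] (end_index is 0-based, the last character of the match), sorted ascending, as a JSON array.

Build:
Trie nodes:
  0='ε' goto a→12 b→4 c→1
  1='c' goto a→2
  2='ca' goto b→3
  3='cab' goto a→9  [P0 ends]
  4='b' goto b→5  [P2 ends]
  5='bb' goto c→6
  6='bbc' goto b→7
  7='bbcb' goto c→8
  8='bbcbc' goto ·  [P1 ends]
  9='caba' goto a→10
  10='cabaa' goto c→11
  11='cabaac' goto ·  [P3 ends]
  12='a' goto b→13
  13='ab' goto ·  [P4 ends]

Failure links (BFS by depth):
  fail(1) 'c': from fail(0)=0 chase 'c': 0 ⇒ 0;  out=∅∪out(0)=∅
  fail(4) 'b': from fail(0)=0 chase 'b': 0 ⇒ 0;  out={2}∪out(0)={2}
  fail(12) 'a': from fail(0)=0 chase 'a': 0 ⇒ 0;  out=∅∪out(0)=∅
  fail(2) 'ca': from fail(1)=0 chase 'a': 0 ⇒ 12;  out=∅∪out(12)=∅
  fail(5) 'bb': from fail(4)=0 chase 'b': 0 ⇒ 4;  out=∅∪out(4)={2}
  fail(13) 'ab': from fail(12)=0 chase 'b': 0 ⇒ 4;  out={4}∪out(4)={2,4}
  fail(3) 'cab': from fail(2)=12 chase 'b': 12 ⇒ 13;  out={0}∪out(13)={0,2,4}
  fail(6) 'bbc': from fail(5)=4 chase 'c': 4→0 ⇒ 1;  out=∅∪out(1)=∅
  fail(7) 'bbcb': from fail(6)=1 chase 'b': 1→0 ⇒ 4;  out=∅∪out(4)={2}
  fail(9) 'caba': from fail(3)=13 chase 'a': 13→4→0 ⇒ 12;  out=∅∪out(12)=∅
  fail(8) 'bbcbc': from fail(7)=4 chase 'c': 4→0 ⇒ 1;  out={1}∪out(1)={1}
  fail(10) 'cabaa': from fail(9)=12 chase 'a': 12→0 ⇒ 12;  out=∅∪out(12)=∅
  fail(11) 'cabaac': from fail(10)=12 chase 'c': 12→0 ⇒ 1;  out={3}∪out(1)={3}

Run:
[0] read 'a'  n0⇒n12
[1] read 'c'  n12⇒n1 ·f
[2] read 'b'  n1⇒n4 ·f  emit P2@[2:2]
[3] read 'a'  n4⇒n12 ·f
[4] read 'a'  n12⇒n12 ·f
[5] read 'c'  n12⇒n1 ·f
[6] read 'c'  n1⇒n1 ·f
[7] read 'c'  n1⇒n1 ·f
[8] read 'c'  n1⇒n1 ·f
[9] read 'a'  n1⇒n2
[10] read 'b'  n2⇒n3  emit P0@[8:10],P2@[10:10],P4@[9:10]
[11] read 'a'  n3⇒n9
[12] read 'a'  n9⇒n10
[13] read 'c'  n10⇒n11  emit P3@[8:13]
[14] read 'b'  n11⇒n4 ·f  emit P2@[14:14]
[15] read 'b'  n4⇒n5  emit P2@[15:15]
[16] read 'c'  n5⇒n6
[17] read 'b'  n6⇒n7  emit P2@[17:17]
[18] read 'c'  n7⇒n8  emit P1@[14:18]
[19] read 'a'  n8⇒n2 ·f
[20] read 'b'  n2⇒n3  emit P0@[18:20],P2@[20:20],P4@[19:20]
[21] read 'c'  n3⇒n1 ·f
[22] read 'c'  n1⇒n1 ·f
[23] read 'a'  n1⇒n2
[24] read 'b'  n2⇒n3  emit P0@[22:24],P2@[24:24],P4@[23:24]
[25] read 'a'  n3⇒n9
[26] read 'a'  n9⇒n10
[27] read 'c'  n10⇒n11  emit P3@[22:27]
[28] read 'c'  n11⇒n1 ·f
[29] read 'a'  n1⇒n2
[30] read 'b'  n2⇒n3  emit P0@[28:30],P2@[30:30],P4@[29:30]
[31] read 'a'  n3⇒n9
[32] read 'c'  n9⇒n1 ·f
[33] read 'a'  n1⇒n2
[34] read 'b'  n2⇒n3  emit P0@[32:34],P2@[34:34],P4@[33:34]
[35] read 'a'  n3⇒n9
[36] read 'a'  n9⇒n10
[37] read 'c'  n10⇒n11  emit P3@[32:37]
[38] read 'a'  n11⇒n2 ·f
[39] read 'b'  n2⇒n3  emit P0@[37:39],P2@[39:39],P4@[38:39]
[40] read 'c'  n3⇒n1 ·f
[41] read 'c'  n1⇒n1 ·f
[42] read 'c'  n1⇒n1 ·f
[43] read 'c'  n1⇒n1 ·f
[44] read 'a'  n1⇒n2
[45] read 'b'  n2⇒n3  emit P0@[43:45],P2@[45:45],P4@[44:45]
[46] read 'c'  n3⇒n1 ·f
[47] read 'a'  n1⇒n2
[48] read 'a'  n2⇒n12 ·f
[49] read 'b'  n12⇒n13  emit P2@[49:49],P4@[48:49]
[50] read 'b'  n13⇒n5 ·f  emit P2@[50:50]
[51] read 'a'  n5⇒n12 ·f
[52] read 'b'  n12⇒n13  emit P2@[52:52],P4@[51:52]
[53] read 'b'  n13⇒n5 ·f  emit P2@[53:53]
[54] read 'a'  n5⇒n12 ·f
[55] read 'b'  n12⇒n13  emit P2@[55:55],P4@[54:55]
[56] read 'a'  n13⇒n12 ·f
[57] read 'b'  n12⇒n13  emit P2@[57:57],P4@[56:57]
[58] read 'a'  n13⇒n12 ·f
[59] read 'b'  n12⇒n13  emit P2@[59:59],P4@[58:59]
[60] read 'a'  n13⇒n12 ·f
[61] read 'a'  n12⇒n12 ·f
[62] read 'b'  n12⇒n13  emit P2@[62:62],P4@[61:62]
[63] read 'a'  n13⇒n12 ·f
[64] read 'b'  n12⇒n13  emit P2@[64:64],P4@[63:64]
[65] read 'c'  n13⇒n1 ·f
[66] read 'a'  n1⇒n2
[67] read 'b'  n2⇒n3  emit P0@[65:67],P2@[67:67],P4@[66:67]
[68] read 'a'  n3⇒n9

Matches: [[2,2],[10,0],[10,2],[10,4],[13,3],[14,2],[15,2],[17,2],[18,1],[20,0],[20,2],[20,4],[24,0],[24,2],[24,4],[27,3],[30,0],[30,2],[30,4],[34,0],[34,2],[34,4],[37,3],[39,0],[39,2],[39,4],[45,0],[45,2],[45,4],[49,2],[49,4],[50,2],[52,2],[52,4],[53,2],[55,2],[55,4],[57,2],[57,4],[59,2],[59,4],[62,2],[62,4],[64,2],[64,4],[67,0],[67,2],[67,4]]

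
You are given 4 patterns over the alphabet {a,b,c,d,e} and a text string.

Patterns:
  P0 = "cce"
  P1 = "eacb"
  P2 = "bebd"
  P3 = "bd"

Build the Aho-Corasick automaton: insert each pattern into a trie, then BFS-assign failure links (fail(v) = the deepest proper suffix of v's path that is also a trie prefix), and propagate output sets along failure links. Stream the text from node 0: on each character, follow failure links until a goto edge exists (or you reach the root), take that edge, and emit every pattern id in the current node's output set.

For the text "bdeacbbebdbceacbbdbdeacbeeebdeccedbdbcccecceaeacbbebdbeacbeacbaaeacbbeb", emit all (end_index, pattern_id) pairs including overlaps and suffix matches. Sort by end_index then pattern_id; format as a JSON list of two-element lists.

Build automaton:
Trie (insert patterns):
  n0 'ε': b→8 c→1 e→4
  n1 'c': c→2
  n2 'cc': e→3
  n3 'cce': ·  ←P0
  n4 'e': a→5
  n5 'ea': c→6
  n6 'eac': b→7
  n7 'eacb': ·  ←P1
  n8 'b': d→12 e→9
  n9 'be': b→10
  n10 'beb': d→11
  n11 'bebd': ·  ←P2
  n12 'bd': ·  ←P3

Failure links (BFS by depth):
  fail(1) 'c': from fail(0)=0 chase 'c': 0 ⇒ 0;  out=∅∪out(0)=∅
  fail(4) 'e': from fail(0)=0 chase 'e': 0 ⇒ 0;  out=∅∪out(0)=∅
  fail(8) 'b': from fail(0)=0 chase 'b': 0 ⇒ 0;  out=∅∪out(0)=∅
  fail(2) 'cc': from fail(1)=0 chase 'c': 0 ⇒ 1;  out=∅∪out(1)=∅
  fail(5) 'ea': from fail(4)=0 chase 'a': 0 ⇒ 0;  out=∅∪out(0)=∅
  fail(9) 'be': from fail(8)=0 chase 'e': 0 ⇒ 4;  out=∅∪out(4)=∅
  fail(12) 'bd': from fail(8)=0 chase 'd': 0 ⇒ 0;  out={3}∪out(0)={3}
  fail(3) 'cce': from fail(2)=1 chase 'e': 1→0 ⇒ 4;  out={0}∪out(4)={0}
  fail(6) 'eac': from fail(5)=0 chase 'c': 0 ⇒ 1;  out=∅∪out(1)=∅
  fail(10) 'beb': from fail(9)=4 chase 'b': 4→0 ⇒ 8;  out=∅∪out(8)=∅
  fail(7) 'eacb': from fail(6)=1 chase 'b': 1→0 ⇒ 8;  out={1}∪out(8)={1}
  fail(11) 'bebd': from fail(10)=8 chase 'd': 8 ⇒ 12;  out={2}∪out(12)={2,3}

Scan:
pos 0 'b': at 8
pos 1 'd': at 12  → match P3@[0:1]
pos 2 'e': at 4 (via fail)
pos 3 'a': at 5
pos 4 'c': at 6
pos 5 'b': at 7  → match P1@[2:5]
pos 6 'b': at 8 (via fail)
pos 7 'e': at 9
pos 8 'b': at 10
pos 9 'd': at 11  → match P2@[6:9],P3@[8:9]
pos 10 'b': at 8 (via fail)
pos 11 'c': at 1 (via fail)
pos 12 'e': at 4 (via fail)
pos 13 'a': at 5
pos 14 'c': at 6
pos 15 'b': at 7  → match P1@[12:15]
pos 16 'b': at 8 (via fail)
pos 17 'd': at 12  → match P3@[16:17]
pos 18 'b': at 8 (via fail)
pos 19 'd': at 12  → match P3@[18:19]
pos 20 'e': at 4 (via fail)
pos 21 'a': at 5
pos 22 'c': at 6
pos 23 'b': at 7  → match P1@[20:23]
pos 24 'e': at 9 (via fail)
pos 25 'e': at 4 (via fail)
pos 26 'e': at 4 (via fail)
pos 27 'b': at 8 (via fail)
pos 28 'd': at 12  → match P3@[27:28]
pos 29 'e': at 4 (via fail)
pos 30 'c': at 1 (via fail)
pos 31 'c': at 2
pos 32 'e': at 3  → match P0@[30:32]
pos 33 'd': at 0 (via fail)
pos 34 'b': at 8
pos 35 'd': at 12  → match P3@[34:35]
pos 36 'b': at 8 (via fail)
pos 37 'c': at 1 (via fail)
pos 38 'c': at 2
pos 39 'c': at 2 (via fail)
pos 40 'e': at 3  → match P0@[38:40]
pos 41 'c': at 1 (via fail)
pos 42 'c': at 2
pos 43 'e': at 3  → match P0@[41:43]
pos 44 'a': at 5 (via fail)
pos 45 'e': at 4 (via fail)
pos 46 'a': at 5
pos 47 'c': at 6
pos 48 'b': at 7  → match P1@[45:48]
pos 49 'b': at 8 (via fail)
pos 50 'e': at 9
pos 51 'b': at 10
pos 52 'd': at 11  → match P2@[49:52],P3@[51:52]
pos 53 'b': at 8 (via fail)
pos 54 'e': at 9
pos 55 'a': at 5 (via fail)
pos 56 'c': at 6
pos 57 'b': at 7  → match P1@[54:57]
pos 58 'e': at 9 (via fail)
pos 59 'a': at 5 (via fail)
pos 60 'c': at 6
pos 61 'b': at 7  → match P1@[58:61]
pos 62 'a': at 0 (via fail)
pos 63 'a': at 0
pos 64 'e': at 4
pos 65 'a': at 5
pos 66 'c': at 6
pos 67 'b': at 7  → match P1@[64:67]
pos 68 'b': at 8 (via fail)
pos 69 'e': at 9
pos 70 'b': at 10

All matches (sorted): [[1,3],[5,1],[9,2],[9,3],[15,1],[17,3],[19,3],[23,1],[28,3],[32,0],[35,3],[40,0],[43,0],[48,1],[52,2],[52,3],[57,1],[61,1],[67,1]]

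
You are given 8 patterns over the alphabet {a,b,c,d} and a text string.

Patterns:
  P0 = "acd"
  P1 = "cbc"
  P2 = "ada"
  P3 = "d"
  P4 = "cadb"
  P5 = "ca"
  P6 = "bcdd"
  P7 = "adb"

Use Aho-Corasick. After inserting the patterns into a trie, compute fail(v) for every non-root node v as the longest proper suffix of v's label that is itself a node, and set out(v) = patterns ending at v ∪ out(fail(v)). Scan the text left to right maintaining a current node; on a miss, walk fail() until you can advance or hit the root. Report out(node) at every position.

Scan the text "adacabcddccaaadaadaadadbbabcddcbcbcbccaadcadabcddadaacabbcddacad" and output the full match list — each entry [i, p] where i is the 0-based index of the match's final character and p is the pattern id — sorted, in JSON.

Build automaton:
Trie (insert patterns):
  n0 'ε': a→1 b→13 c→4 d→9
  n1 'a': c→2 d→7
  n2 'ac': d→3
  n3 'acd': ·  ←P0
  n4 'c': a→10 b→5
  n5 'cb': c→6
  n6 'cbc': ·  ←P1
  n7 'ad': a→8 b→17
  n8 'ada': ·  ←P2
  n9 'd': ·  ←P3
  n10 'ca': d→11  ←P5
  n11 'cad': b→12
  n12 'cadb': ·  ←P4
  n13 'b': c→14
  n14 'bc': d→15
  n15 'bcd': d→16
  n16 'bcdd': ·  ←P6
  n17 'adb': ·  ←P7

BFS fail/out derivation:
  n1('a'): parent n0 fail=0; on 'a' 0 → fail=0;  out ∅∪∅=∅
  n4('c'): parent n0 fail=0; on 'c' 0 → fail=0;  out ∅∪∅=∅
  n9('d'): parent n0 fail=0; on 'd' 0 → fail=0;  out {3}∪∅={3}
  n13('b'): parent n0 fail=0; on 'b' 0 → fail=0;  out ∅∪∅=∅
  n2('ac'): parent n1 fail=0; on 'c' 0 → fail=4;  out ∅∪∅=∅
  n5('cb'): parent n4 fail=0; on 'b' 0 → fail=13;  out ∅∪∅=∅
  n7('ad'): parent n1 fail=0; on 'd' 0 → fail=9;  out ∅∪{3}={3}
  n10('ca'): parent n4 fail=0; on 'a' 0 → fail=1;  out {5}∪∅={5}
  n14('bc'): parent n13 fail=0; on 'c' 0 → fail=4;  out ∅∪∅=∅
  n3('acd'): parent n2 fail=4; on 'd' 4→0 → fail=9;  out {0}∪{3}={0,3}
  n6('cbc'): parent n5 fail=13; on 'c' 13 → fail=14;  out {1}∪∅={1}
  n8('ada'): parent n7 fail=9; on 'a' 9→0 → fail=1;  out {2}∪∅={2}
  n11('cad'): parent n10 fail=1; on 'd' 1 → fail=7;  out ∅∪{3}={3}
  n15('bcd'): parent n14 fail=4; on 'd' 4→0 → fail=9;  out ∅∪{3}={3}
  n17('adb'): parent n7 fail=9; on 'b' 9→0 → fail=13;  out {7}∪∅={7}
  n12('cadb'): parent n11 fail=7; on 'b' 7 → fail=17;  out {4}∪{7}={4,7}
  n16('bcdd'): parent n15 fail=9; on 'd' 9→0 → fail=9;  out {6}∪{3}={3,6}

Run:
pos 0 'a': at 1
pos 1 'd': at 7  emit P3@[1:1]
pos 2 'a': at 8  emit P2@[0:2]
pos 3 'c': at 2 (fail-walked)
pos 4 'a': at 10 (fail-walked)  emit P5@[3:4]
pos 5 'b': at 13 (fail-walked)
pos 6 'c': at 14
pos 7 'd': at 15  emit P3@[7:7]
pos 8 'd': at 16  emit P3@[8:8],P6@[5:8]
pos 9 'c': at 4 (fail-walked)
pos 10 'c': at 4 (fail-walked)
pos 11 'a': at 10  emit P5@[10:11]
pos 12 'a': at 1 (fail-walked)
pos 13 'a': at 1 (fail-walked)
pos 14 'd': at 7  emit P3@[14:14]
pos 15 'a': at 8  emit P2@[13:15]
pos 16 'a': at 1 (fail-walked)
pos 17 'd': at 7  emit P3@[17:17]
pos 18 'a': at 8  emit P2@[16:18]
pos 19 'a': at 1 (fail-walked)
pos 20 'd': at 7  emit P3@[20:20]
pos 21 'a': at 8  emit P2@[19:21]
pos 22 'd': at 7 (fail-walked)  emit P3@[22:22]
pos 23 'b': at 17  emit P7@[21:23]
pos 24 'b': at 13 (fail-walked)
pos 25 'a': at 1 (fail-walked)
pos 26 'b': at 13 (fail-walked)
pos 27 'c': at 14
pos 28 'd': at 15  emit P3@[28:28]
pos 29 'd': at 16  emit P3@[29:29],P6@[26:29]
pos 30 'c': at 4 (fail-walked)
pos 31 'b': at 5
pos 32 'c': at 6  emit P1@[30:32]
pos 33 'b': at 5 (fail-walked)
pos 34 'c': at 6  emit P1@[32:34]
pos 35 'b': at 5 (fail-walked)
pos 36 'c': at 6  emit P1@[34:36]
pos 37 'c': at 4 (fail-walked)
pos 38 'a': at 10  emit P5@[37:38]
pos 39 'a': at 1 (fail-walked)
pos 40 'd': at 7  emit P3@[40:40]
pos 41 'c': at 4 (fail-walked)
pos 42 'a': at 10  emit P5@[41:42]
pos 43 'd': at 11  emit P3@[43:43]
pos 44 'a': at 8 (fail-walked)  emit P2@[42:44]
pos 45 'b': at 13 (fail-walked)
pos 46 'c': at 14
pos 47 'd': at 15  emit P3@[47:47]
pos 48 'd': at 16  emit P3@[48:48],P6@[45:48]
pos 49 'a': at 1 (fail-walked)
pos 50 'd': at 7  emit P3@[50:50]
pos 51 'a': at 8  emit P2@[49:51]
pos 52 'a': at 1 (fail-walked)
pos 53 'c': at 2
pos 54 'a': at 10 (fail-walked)  emit P5@[53:54]
pos 55 'b': at 13 (fail-walked)
pos 56 'b': at 13 (fail-walked)
pos 57 'c': at 14
pos 58 'd': at 15  emit P3@[58:58]
pos 59 'd': at 16  emit P3@[59:59],P6@[56:59]
pos 60 'a': at 1 (fail-walked)
pos 61 'c': at 2
pos 62 'a': at 10 (fail-walked)  emit P5@[61:62]
pos 63 'd': at 11  emit P3@[63:63]

Result: [[1,3],[2,2],[4,5],[7,3],[8,3],[8,6],[11,5],[14,3],[15,2],[17,3],[18,2],[20,3],[21,2],[22,3],[23,7],[28,3],[29,3],[29,6],[32,1],[34,1],[36,1],[38,5],[40,3],[42,5],[43,3],[44,2],[47,3],[48,3],[48,6],[50,3],[51,2],[54,5],[58,3],[59,3],[59,6],[62,5],[63,3]]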